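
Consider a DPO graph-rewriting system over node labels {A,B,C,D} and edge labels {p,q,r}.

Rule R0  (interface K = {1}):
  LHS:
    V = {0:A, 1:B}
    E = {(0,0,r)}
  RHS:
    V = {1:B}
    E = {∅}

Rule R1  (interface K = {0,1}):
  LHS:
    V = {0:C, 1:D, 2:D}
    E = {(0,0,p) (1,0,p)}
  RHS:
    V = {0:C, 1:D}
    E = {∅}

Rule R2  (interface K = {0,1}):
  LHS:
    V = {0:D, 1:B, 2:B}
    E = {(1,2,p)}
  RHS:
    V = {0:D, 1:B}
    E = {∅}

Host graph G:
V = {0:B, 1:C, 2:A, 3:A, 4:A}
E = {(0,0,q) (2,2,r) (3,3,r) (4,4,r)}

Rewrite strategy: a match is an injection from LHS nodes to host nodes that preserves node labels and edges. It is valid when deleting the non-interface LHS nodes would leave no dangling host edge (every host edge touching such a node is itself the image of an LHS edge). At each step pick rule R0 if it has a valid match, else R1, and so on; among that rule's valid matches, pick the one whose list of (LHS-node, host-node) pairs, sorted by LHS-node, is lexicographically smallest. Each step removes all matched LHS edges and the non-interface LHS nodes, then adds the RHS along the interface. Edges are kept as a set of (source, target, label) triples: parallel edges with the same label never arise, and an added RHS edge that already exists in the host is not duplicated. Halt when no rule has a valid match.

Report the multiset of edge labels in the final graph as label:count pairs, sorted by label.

Answer: q:1

Rewrite trace:
start.  V:5 E:4  edges: 0-q->0 2-r->2 3-r->3 4-r->4
1. fire R0 via {0↦2, 1↦0}  →  V:4 E:3  edges: 0-q->0 3-r->3 4-r->4
2. fire R0 via {0↦3, 1↦0}  →  V:3 E:2  edges: 0-q->0 4-r->4
3. fire R0 via {0↦4, 1↦0}  →  V:2 E:1  edges: 0-q->0
normal form: no rule applies after step 3
NF edges: [(0, 0, 'q')]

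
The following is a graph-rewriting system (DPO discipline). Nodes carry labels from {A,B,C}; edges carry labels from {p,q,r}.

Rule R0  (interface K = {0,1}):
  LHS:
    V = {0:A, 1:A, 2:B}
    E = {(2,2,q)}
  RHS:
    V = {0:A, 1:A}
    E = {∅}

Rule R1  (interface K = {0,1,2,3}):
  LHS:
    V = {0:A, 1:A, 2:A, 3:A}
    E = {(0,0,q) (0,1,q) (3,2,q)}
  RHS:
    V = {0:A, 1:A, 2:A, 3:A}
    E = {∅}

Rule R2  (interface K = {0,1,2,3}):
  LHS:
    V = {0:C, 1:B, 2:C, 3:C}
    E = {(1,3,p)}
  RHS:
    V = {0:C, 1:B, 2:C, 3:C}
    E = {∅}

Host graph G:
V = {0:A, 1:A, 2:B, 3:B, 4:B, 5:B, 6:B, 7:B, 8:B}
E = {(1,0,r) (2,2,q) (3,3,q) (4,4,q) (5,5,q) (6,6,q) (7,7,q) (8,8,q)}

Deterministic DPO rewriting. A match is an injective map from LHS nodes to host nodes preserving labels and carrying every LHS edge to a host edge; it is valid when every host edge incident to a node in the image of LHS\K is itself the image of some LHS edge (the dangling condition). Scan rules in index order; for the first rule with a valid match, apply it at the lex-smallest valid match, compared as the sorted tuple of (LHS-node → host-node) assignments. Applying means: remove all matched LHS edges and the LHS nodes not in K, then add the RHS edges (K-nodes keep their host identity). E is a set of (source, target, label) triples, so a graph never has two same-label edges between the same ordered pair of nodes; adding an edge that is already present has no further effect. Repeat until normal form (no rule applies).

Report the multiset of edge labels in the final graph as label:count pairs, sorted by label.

Answer: r:1

Steps:
[0] host  ⇒  9 nodes, 8 edges  {1-r->0 2-q->2 3-q->3 4-q->4 5-q->5 6-q->6 7-q->7 8-q->8}
[1] R0 @ {0↦0, 1↦1, 2↦2}  ⇒  8 nodes, 7 edges  {1-r->0 3-q->3 4-q->4 5-q->5 6-q->6 7-q->7 8-q->8}
[2] R0 @ {0↦0, 1↦1, 2↦3}  ⇒  7 nodes, 6 edges  {1-r->0 4-q->4 5-q->5 6-q->6 7-q->7 8-q->8}
[3] R0 @ {0↦0, 1↦1, 2↦4}  ⇒  6 nodes, 5 edges  {1-r->0 5-q->5 6-q->6 7-q->7 8-q->8}
[4] R0 @ {0↦0, 1↦1, 2↦5}  ⇒  5 nodes, 4 edges  {1-r->0 6-q->6 7-q->7 8-q->8}
[5] R0 @ {0↦0, 1↦1, 2↦6}  ⇒  4 nodes, 3 edges  {1-r->0 7-q->7 8-q->8}
[6] R0 @ {0↦0, 1↦1, 2↦7}  ⇒  3 nodes, 2 edges  {1-r->0 8-q->8}
[7] R0 @ {0↦0, 1↦1, 2↦8}  ⇒  2 nodes, 1 edges  {1-r->0}
halt: no rule applies after step 7
NF edges: [(1, 0, 'r')]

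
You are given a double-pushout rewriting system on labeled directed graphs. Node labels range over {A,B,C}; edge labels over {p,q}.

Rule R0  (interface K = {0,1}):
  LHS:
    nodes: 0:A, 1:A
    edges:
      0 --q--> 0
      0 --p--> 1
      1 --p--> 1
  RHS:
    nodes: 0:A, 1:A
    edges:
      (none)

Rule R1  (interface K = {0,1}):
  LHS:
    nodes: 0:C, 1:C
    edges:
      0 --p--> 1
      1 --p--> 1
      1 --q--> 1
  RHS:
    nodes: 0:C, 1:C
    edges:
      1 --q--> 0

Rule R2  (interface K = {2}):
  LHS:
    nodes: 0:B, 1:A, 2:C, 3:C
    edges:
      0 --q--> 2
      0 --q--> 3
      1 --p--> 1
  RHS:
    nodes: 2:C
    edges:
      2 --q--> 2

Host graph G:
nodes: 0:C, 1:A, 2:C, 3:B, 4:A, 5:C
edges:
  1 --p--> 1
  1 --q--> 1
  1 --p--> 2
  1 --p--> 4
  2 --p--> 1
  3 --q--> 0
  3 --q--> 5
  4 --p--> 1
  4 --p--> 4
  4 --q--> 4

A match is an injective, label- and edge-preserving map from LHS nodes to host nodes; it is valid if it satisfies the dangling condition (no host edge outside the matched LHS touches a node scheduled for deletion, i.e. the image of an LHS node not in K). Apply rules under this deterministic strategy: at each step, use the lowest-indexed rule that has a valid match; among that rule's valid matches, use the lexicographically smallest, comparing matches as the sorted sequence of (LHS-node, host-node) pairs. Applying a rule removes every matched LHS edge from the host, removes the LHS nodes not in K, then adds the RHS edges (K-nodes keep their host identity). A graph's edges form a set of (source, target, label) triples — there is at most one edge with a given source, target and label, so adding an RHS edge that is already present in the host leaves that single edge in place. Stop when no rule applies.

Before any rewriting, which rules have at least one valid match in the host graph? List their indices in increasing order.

R0: 2 valid matches — {0↦1, 1↦4}, {0↦4, 1↦1}
R1: no valid match — LHS pattern not found
R2: no valid match — 4 raw matches, all fail dangling condition

Answer: [R0]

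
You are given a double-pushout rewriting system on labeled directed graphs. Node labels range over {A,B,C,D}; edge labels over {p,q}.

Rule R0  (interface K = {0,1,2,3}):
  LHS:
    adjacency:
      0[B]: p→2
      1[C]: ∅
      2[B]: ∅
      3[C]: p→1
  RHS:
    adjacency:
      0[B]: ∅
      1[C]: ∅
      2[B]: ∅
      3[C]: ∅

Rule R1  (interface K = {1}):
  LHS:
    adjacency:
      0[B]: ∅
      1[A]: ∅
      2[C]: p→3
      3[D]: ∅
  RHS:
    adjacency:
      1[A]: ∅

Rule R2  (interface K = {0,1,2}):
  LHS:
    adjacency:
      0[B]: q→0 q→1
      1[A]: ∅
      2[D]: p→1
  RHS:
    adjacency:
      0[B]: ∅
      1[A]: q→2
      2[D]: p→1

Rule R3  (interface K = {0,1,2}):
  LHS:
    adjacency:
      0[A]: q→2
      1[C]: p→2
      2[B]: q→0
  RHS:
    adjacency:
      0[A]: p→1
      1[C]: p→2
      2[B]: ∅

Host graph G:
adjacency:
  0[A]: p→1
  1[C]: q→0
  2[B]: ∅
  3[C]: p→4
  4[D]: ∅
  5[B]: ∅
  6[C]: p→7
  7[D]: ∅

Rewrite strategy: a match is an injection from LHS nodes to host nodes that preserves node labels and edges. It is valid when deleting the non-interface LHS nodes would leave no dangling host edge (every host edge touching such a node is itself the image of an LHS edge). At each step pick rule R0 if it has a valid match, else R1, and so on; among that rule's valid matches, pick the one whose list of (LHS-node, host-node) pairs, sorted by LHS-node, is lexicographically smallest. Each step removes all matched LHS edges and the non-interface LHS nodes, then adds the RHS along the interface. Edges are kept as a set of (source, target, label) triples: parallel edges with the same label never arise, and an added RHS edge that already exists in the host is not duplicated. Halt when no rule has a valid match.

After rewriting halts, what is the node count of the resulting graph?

initial: |V|=8 |E|=4  E = 0-p->1 1-q->0 3-p->4 6-p->7
step 1: apply R1 at {0↦2, 1↦0, 2↦3, 3↦4}  → |V|=5 |E|=3  E = 0-p->1 1-q->0 6-p->7
step 2: apply R1 at {0↦5, 1↦0, 2↦6, 3↦7}  → |V|=2 |E|=2  E = 0-p->1 1-q->0
halt: no rule applies after step 2
NF nodes: {0:A, 1:C}

Answer: 2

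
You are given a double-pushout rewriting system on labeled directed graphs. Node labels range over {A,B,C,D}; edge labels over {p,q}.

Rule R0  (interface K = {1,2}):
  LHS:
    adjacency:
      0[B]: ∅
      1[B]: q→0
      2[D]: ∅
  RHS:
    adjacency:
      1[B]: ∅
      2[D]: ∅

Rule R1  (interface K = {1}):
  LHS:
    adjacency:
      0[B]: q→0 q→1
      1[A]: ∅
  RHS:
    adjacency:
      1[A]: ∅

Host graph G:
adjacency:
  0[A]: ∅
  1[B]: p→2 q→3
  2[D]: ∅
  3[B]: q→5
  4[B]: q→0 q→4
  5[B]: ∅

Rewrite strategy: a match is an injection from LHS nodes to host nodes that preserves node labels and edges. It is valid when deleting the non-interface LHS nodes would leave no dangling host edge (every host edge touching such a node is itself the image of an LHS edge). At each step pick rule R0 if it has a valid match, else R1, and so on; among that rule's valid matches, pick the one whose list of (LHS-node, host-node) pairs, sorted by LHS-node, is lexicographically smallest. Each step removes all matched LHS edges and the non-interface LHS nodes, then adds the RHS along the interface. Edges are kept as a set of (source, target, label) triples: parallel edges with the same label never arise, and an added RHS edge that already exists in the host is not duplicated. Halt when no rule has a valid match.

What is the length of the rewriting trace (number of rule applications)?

Answer: 3

Rewrite trace:
initial: |V|=6 |E|=5  E = 1-p->2 1-q->3 3-q->5 4-q->0 4-q->4
step 1: apply R0 at {0↦5, 1↦3, 2↦2}  → |V|=5 |E|=4  E = 1-p->2 1-q->3 4-q->0 4-q->4
step 2: apply R0 at {0↦3, 1↦1, 2↦2}  → |V|=4 |E|=3  E = 1-p->2 4-q->0 4-q->4
step 3: apply R1 at {0↦4, 1↦0}  → |V|=3 |E|=1  E = 1-p->2
halt: no rule applies after step 3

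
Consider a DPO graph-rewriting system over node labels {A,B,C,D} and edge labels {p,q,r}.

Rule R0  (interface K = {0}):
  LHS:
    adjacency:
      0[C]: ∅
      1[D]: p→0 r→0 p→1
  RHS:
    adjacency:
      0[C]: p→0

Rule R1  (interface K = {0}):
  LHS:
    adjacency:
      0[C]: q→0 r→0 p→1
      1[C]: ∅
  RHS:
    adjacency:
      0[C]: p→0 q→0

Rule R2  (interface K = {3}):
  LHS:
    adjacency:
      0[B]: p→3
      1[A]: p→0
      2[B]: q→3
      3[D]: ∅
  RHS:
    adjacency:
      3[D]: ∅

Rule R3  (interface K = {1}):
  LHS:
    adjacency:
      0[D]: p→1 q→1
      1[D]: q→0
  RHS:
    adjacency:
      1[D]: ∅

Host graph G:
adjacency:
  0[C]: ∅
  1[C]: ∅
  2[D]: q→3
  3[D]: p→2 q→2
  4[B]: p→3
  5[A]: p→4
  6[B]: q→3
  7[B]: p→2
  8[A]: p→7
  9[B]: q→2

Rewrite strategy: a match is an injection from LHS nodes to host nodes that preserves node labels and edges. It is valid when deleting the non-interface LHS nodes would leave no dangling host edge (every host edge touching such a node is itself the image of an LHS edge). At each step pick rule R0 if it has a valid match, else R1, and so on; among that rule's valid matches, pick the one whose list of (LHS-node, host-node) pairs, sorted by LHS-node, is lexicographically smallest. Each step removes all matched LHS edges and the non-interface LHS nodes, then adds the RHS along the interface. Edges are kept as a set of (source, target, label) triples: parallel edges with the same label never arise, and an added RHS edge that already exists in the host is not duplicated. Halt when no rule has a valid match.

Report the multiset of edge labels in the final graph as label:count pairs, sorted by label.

Answer: (no edges)

Rewrite trace:
initial: |V|=10 |E|=9  E = 2-q->3 3-p->2 3-q->2 4-p->3 5-p->4 6-q->3 7-p->2 8-p->7 9-q->2
step 1: apply R2 at {0↦4, 1↦5, 2↦6, 3↦3}  → |V|=7 |E|=6  E = 2-q->3 3-p->2 3-q->2 7-p->2 8-p->7 9-q->2
step 2: apply R2 at {0↦7, 1↦8, 2↦9, 3↦2}  → |V|=4 |E|=3  E = 2-q->3 3-p->2 3-q->2
step 3: apply R3 at {0↦3, 1↦2}  → |V|=3 |E|=0  E = ∅
halt: no rule applies after step 3
NF edges: []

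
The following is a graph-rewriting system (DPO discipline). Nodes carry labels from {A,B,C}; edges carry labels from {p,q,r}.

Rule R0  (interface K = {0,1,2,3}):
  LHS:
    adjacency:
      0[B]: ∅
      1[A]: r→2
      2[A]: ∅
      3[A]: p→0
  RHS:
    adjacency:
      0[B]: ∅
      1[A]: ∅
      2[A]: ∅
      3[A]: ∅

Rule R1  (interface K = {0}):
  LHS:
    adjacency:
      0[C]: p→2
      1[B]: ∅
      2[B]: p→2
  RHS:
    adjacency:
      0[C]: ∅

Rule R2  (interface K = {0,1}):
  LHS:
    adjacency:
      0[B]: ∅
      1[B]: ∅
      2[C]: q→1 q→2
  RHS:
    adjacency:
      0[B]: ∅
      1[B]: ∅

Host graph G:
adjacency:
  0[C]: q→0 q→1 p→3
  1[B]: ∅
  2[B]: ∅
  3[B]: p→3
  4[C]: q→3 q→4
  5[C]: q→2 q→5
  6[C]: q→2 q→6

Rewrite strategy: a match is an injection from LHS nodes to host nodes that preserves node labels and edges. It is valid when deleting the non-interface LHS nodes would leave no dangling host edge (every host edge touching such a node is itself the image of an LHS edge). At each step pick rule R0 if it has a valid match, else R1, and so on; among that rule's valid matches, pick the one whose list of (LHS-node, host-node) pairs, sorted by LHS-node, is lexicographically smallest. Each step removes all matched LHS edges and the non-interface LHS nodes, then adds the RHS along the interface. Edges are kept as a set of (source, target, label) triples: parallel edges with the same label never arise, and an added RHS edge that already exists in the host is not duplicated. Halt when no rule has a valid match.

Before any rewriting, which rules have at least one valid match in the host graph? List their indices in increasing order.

R0: no valid match — LHS pattern not found
R1: no valid match — 2 raw matches, all fail dangling condition
R2: 6 valid matches — {0↦1, 1↦2, 2↦5}, {0↦1, 1↦2, 2↦6}, {0↦1, 1↦3, 2↦4} (+3 more)

Answer: [R2]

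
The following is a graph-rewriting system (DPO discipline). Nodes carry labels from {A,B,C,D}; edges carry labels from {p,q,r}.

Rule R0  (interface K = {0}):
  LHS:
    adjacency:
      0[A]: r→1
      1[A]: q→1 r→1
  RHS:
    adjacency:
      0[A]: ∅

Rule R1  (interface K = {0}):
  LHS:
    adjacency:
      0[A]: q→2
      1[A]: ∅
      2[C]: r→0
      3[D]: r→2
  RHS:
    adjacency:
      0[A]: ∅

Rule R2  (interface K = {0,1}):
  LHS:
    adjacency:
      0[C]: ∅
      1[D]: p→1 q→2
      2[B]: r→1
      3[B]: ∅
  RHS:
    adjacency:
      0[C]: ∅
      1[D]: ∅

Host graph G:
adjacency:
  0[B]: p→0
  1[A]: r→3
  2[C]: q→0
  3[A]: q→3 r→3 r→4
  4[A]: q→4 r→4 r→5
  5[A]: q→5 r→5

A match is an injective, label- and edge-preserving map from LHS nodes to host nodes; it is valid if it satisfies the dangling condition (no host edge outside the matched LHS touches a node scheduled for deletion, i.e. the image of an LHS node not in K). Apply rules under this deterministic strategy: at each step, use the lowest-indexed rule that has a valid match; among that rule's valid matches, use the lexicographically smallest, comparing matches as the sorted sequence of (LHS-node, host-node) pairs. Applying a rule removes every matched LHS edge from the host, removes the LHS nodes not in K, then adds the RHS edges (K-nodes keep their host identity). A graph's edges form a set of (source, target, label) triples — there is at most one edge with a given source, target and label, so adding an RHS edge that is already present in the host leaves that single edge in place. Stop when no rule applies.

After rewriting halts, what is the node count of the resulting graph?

Answer: 3

Steps:
[0] host  ⇒  6 nodes, 11 edges  {0-p->0 1-r->3 2-q->0 3-q->3 3-r->3 3-r->4 4-q->4 4-r->4 4-r->5 5-q->5 5-r->5}
[1] R0 @ {0↦4, 1↦5}  ⇒  5 nodes, 8 edges  {0-p->0 1-r->3 2-q->0 3-q->3 3-r->3 3-r->4 4-q->4 4-r->4}
[2] R0 @ {0↦3, 1↦4}  ⇒  4 nodes, 5 edges  {0-p->0 1-r->3 2-q->0 3-q->3 3-r->3}
[3] R0 @ {0↦1, 1↦3}  ⇒  3 nodes, 2 edges  {0-p->0 2-q->0}
halt: no rule applies after step 3
NF nodes: {0:B, 1:A, 2:C}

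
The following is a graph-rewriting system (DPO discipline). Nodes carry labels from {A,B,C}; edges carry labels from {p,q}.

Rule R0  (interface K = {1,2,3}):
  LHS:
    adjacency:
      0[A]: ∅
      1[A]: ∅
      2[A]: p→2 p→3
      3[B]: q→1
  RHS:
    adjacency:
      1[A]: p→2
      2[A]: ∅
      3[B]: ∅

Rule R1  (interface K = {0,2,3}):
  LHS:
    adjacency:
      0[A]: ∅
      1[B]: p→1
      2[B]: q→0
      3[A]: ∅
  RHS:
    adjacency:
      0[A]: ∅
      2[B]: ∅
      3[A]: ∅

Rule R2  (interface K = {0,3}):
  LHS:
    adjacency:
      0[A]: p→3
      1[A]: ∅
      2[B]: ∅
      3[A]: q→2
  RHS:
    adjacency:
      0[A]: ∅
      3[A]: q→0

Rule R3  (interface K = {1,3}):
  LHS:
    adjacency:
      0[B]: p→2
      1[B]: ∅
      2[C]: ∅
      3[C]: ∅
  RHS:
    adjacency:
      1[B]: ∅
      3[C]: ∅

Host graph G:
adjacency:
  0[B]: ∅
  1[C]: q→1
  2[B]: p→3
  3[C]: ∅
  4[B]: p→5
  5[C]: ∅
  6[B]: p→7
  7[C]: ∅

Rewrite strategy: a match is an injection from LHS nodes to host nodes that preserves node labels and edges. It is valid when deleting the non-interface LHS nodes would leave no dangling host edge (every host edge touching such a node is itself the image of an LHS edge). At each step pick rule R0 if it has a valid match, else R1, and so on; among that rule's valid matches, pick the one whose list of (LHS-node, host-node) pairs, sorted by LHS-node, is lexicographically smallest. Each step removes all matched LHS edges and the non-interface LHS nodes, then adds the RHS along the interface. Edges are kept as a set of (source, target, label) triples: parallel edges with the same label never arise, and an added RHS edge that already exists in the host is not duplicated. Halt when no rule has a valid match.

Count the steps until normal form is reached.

Answer: 3

Steps:
initial: |V|=8 |E|=4  E = 1-q->1 2-p->3 4-p->5 6-p->7
step 1: apply R3 at {0↦2, 1↦0, 2↦3, 3↦1}  → |V|=6 |E|=3  E = 1-q->1 4-p->5 6-p->7
step 2: apply R3 at {0↦4, 1↦0, 2↦5, 3↦1}  → |V|=4 |E|=2  E = 1-q->1 6-p->7
step 3: apply R3 at {0↦6, 1↦0, 2↦7, 3↦1}  → |V|=2 |E|=1  E = 1-q->1
final graph: no rule applies after step 3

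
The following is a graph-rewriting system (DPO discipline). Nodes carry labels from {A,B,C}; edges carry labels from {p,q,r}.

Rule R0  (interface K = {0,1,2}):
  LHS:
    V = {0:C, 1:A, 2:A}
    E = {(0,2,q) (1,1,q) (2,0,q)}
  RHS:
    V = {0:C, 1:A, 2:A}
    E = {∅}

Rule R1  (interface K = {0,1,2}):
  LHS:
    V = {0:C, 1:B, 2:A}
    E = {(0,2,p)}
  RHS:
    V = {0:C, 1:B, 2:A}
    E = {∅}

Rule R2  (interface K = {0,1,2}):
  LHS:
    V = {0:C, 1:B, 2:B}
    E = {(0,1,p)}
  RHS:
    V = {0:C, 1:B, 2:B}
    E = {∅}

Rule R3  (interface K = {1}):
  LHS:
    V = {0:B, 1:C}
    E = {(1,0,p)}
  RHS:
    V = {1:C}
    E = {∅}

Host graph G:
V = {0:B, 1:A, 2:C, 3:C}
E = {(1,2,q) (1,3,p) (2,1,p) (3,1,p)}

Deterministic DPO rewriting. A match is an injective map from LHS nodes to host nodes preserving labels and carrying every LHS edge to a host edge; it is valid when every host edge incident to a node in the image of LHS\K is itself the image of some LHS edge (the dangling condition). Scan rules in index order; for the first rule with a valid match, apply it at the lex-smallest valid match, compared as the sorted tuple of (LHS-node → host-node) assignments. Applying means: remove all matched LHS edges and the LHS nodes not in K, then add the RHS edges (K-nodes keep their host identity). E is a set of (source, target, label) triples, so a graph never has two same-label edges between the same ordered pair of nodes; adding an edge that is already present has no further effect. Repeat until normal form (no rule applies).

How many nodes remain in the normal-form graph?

Answer: 4

Rewrite trace:
start.  V:4 E:4  edges: 1-q->2 1-p->3 2-p->1 3-p->1
1. fire R1 via {0↦2, 1↦0, 2↦1}  →  V:4 E:3  edges: 1-q->2 1-p->3 3-p->1
2. fire R1 via {0↦3, 1↦0, 2↦1}  →  V:4 E:2  edges: 1-q->2 1-p->3
halt: no rule applies after step 2
NF nodes: {0:B, 1:A, 2:C, 3:C}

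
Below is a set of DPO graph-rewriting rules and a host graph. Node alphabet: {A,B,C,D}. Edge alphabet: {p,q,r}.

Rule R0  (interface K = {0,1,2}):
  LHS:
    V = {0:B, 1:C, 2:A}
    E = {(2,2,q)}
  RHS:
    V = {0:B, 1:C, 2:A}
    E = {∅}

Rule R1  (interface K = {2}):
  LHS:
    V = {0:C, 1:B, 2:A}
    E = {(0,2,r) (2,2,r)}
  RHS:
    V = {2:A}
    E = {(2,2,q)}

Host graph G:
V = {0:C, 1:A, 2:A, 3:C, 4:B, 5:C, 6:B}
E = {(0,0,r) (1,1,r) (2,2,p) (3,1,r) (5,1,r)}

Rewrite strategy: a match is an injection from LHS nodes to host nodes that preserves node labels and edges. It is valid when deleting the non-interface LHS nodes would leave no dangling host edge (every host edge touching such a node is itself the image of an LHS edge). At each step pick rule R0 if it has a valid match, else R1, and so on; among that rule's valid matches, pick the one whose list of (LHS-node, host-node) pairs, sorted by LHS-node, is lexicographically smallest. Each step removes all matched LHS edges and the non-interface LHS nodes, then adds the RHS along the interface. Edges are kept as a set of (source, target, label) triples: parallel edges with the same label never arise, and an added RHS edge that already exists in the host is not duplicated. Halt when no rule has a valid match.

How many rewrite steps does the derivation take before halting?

start.  V:7 E:5  edges: 0-r->0 1-r->1 2-p->2 3-r->1 5-r->1
1. fire R1 via {0↦3, 1↦4, 2↦1}  →  V:5 E:4  edges: 0-r->0 1-q->1 2-p->2 5-r->1
2. fire R0 via {0↦6, 1↦0, 2↦1}  →  V:5 E:3  edges: 0-r->0 2-p->2 5-r->1
halt: no rule applies after step 2

Answer: 2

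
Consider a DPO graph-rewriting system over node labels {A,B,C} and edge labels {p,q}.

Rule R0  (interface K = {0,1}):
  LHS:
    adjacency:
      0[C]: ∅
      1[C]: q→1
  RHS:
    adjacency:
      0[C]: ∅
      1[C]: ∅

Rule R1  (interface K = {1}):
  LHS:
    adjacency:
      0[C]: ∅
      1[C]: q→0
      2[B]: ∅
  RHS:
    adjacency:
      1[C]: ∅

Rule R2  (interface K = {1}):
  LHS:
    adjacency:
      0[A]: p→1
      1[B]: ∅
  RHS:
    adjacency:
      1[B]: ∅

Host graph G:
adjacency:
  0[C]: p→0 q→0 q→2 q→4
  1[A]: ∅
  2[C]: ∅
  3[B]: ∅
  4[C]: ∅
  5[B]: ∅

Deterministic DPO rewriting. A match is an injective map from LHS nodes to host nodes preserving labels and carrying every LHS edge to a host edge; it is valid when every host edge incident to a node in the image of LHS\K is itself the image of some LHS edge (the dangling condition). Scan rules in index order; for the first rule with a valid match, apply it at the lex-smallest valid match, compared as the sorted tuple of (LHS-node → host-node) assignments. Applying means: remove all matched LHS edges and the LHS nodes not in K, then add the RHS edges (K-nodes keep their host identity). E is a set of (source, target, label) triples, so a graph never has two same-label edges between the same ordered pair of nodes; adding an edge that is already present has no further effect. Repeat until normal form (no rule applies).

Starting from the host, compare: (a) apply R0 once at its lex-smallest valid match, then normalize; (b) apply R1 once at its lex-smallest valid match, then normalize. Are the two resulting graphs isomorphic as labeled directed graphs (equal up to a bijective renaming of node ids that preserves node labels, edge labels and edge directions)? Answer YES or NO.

branch R0-first: apply at {0↦2, 1↦0} → |E|=3, then 2 more step(s) → NF |V|=2 |E|=1 V={0:C, 1:A} E=0-p->0
branch R1-first: apply at {0↦2, 1↦0, 2↦3} → |E|=3, then 2 more step(s) → NF |V|=2 |E|=1 V={0:C, 1:A} E=0-p->0
graphs isomorphic (equal up to label-preserving node renaming)

Answer: YES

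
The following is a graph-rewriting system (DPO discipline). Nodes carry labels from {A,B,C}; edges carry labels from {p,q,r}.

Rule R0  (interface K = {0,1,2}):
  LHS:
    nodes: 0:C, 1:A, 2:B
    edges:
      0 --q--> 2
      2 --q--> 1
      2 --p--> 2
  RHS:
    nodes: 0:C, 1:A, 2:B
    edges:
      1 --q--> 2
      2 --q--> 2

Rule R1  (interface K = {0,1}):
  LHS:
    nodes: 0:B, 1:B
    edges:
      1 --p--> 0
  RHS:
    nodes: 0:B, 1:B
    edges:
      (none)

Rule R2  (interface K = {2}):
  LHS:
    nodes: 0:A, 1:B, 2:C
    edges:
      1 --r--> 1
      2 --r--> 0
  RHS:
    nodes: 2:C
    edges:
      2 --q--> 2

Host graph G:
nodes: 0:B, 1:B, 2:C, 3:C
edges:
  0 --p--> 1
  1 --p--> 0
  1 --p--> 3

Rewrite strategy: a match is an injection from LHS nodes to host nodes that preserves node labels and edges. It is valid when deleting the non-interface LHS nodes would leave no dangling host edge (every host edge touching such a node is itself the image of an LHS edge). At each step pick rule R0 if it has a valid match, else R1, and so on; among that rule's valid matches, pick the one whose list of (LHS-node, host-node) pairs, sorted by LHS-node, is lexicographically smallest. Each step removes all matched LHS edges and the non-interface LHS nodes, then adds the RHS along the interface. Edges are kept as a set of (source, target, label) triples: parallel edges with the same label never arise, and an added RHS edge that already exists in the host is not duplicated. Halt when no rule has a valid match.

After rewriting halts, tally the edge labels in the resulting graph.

start.  V:4 E:3  edges: 0-p->1 1-p->0 1-p->3
1. fire R1 via {0↦0, 1↦1}  →  V:4 E:2  edges: 0-p->1 1-p->3
2. fire R1 via {0↦1, 1↦0}  →  V:4 E:1  edges: 1-p->3
halt: no rule applies after step 2
NF edges: [(1, 3, 'p')]

Answer: p:1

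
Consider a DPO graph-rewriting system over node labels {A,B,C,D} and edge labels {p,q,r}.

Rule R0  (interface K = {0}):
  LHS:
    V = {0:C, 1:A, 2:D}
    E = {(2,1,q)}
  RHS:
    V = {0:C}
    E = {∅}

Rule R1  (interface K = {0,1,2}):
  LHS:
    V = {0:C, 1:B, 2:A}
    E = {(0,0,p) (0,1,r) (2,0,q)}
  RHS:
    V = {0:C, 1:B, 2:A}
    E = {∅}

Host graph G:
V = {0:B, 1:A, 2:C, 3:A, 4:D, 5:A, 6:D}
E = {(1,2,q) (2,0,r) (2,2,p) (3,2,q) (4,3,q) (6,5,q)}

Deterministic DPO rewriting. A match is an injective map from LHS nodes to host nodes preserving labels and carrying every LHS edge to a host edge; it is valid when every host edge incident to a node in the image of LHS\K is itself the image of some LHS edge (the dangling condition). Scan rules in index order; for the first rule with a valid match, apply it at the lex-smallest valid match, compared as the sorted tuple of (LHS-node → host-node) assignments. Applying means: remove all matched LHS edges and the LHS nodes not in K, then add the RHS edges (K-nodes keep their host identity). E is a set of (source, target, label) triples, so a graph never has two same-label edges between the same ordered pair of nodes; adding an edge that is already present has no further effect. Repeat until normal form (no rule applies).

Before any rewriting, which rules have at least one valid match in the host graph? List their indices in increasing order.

Answer: [R0,R1]

Rewrite trace:
R0: 1 valid match — {0↦2, 1↦5, 2↦6}
R1: 2 valid matches — {0↦2, 1↦0, 2↦1}, {0↦2, 1↦0, 2↦3}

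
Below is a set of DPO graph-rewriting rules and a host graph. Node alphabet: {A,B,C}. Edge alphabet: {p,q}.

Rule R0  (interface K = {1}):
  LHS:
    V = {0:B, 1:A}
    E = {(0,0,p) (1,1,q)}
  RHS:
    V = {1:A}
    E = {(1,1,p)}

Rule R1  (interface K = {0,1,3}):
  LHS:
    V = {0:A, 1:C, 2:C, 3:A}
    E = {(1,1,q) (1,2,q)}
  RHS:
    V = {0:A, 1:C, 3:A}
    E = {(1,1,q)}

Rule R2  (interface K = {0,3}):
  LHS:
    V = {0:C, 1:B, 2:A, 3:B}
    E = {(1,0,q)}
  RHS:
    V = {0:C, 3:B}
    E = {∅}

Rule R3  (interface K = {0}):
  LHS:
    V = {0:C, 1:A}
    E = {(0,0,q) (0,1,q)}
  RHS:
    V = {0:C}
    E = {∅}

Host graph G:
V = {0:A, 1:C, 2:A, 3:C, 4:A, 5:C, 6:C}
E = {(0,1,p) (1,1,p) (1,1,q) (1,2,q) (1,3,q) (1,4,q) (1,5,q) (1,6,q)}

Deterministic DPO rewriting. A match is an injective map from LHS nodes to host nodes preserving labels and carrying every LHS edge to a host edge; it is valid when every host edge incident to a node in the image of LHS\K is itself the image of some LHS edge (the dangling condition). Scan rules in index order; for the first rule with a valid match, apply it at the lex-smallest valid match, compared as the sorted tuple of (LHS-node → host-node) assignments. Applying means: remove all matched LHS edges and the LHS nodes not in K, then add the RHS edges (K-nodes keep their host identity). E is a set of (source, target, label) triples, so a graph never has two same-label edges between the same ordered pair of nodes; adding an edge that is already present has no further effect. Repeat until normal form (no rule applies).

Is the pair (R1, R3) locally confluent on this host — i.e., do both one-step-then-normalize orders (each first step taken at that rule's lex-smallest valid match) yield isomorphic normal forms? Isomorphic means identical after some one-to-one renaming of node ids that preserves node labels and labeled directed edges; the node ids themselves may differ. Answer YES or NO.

branch R1-first: apply at {0↦0, 1↦1, 2↦3, 3↦2} → |E|=7, then 3 more step(s) → NF |V|=3 |E|=3 V={0:A, 1:C, 4:A} E=0-p->1 1-p->1 1-q->4
branch R3-first: apply at {0↦1, 1↦2} → |E|=6, then 0 more step(s) → NF |V|=6 |E|=6 V={0:A, 1:C, 3:C, 4:A, 5:C, 6:C} E=0-p->1 1-p->1 1-q->3 1-q->4 1-q->5 1-q->6
graphs not isomorphic

Answer: NO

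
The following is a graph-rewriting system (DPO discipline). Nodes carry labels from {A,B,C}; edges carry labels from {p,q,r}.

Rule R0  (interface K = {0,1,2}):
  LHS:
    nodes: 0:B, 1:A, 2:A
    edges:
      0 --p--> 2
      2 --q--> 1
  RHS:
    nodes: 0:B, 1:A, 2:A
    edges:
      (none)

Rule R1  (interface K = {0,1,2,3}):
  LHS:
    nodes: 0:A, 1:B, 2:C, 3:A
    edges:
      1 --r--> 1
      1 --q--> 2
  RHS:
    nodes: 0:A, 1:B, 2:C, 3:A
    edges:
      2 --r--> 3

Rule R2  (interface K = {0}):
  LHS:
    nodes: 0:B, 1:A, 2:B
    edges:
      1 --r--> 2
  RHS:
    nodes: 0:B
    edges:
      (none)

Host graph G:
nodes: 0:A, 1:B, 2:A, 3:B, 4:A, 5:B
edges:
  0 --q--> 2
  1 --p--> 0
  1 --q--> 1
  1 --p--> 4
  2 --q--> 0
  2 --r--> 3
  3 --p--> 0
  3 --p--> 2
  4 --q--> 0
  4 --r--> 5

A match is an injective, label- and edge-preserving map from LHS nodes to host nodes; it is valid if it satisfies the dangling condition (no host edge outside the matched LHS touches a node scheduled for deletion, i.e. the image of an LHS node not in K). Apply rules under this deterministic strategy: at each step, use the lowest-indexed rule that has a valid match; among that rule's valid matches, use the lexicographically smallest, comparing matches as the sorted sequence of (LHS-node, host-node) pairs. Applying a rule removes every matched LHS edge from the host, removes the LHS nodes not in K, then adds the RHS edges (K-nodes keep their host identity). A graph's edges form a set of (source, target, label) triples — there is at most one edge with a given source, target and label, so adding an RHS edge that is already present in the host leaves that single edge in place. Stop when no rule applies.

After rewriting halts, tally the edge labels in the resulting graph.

Answer: p:1 q:1 r:1

Rewrite trace:
start.  V:6 E:10  edges: 0-q->2 1-p->0 1-q->1 1-p->4 2-q->0 2-r->3 3-p->0 3-p->2 4-q->0 4-r->5
1. fire R0 via {0↦1, 1↦0, 2↦4}  →  V:6 E:8  edges: 0-q->2 1-p->0 1-q->1 2-q->0 2-r->3 3-p->0 3-p->2 4-r->5
2. fire R0 via {0↦1, 1↦2, 2↦0}  →  V:6 E:6  edges: 1-q->1 2-q->0 2-r->3 3-p->0 3-p->2 4-r->5
3. fire R0 via {0↦3, 1↦0, 2↦2}  →  V:6 E:4  edges: 1-q->1 2-r->3 3-p->0 4-r->5
4. fire R2 via {0↦1, 1↦4, 2↦5}  →  V:4 E:3  edges: 1-q->1 2-r->3 3-p->0
normal form: no rule applies after step 4
NF edges: [(1, 1, 'q'), (2, 3, 'r'), (3, 0, 'p')]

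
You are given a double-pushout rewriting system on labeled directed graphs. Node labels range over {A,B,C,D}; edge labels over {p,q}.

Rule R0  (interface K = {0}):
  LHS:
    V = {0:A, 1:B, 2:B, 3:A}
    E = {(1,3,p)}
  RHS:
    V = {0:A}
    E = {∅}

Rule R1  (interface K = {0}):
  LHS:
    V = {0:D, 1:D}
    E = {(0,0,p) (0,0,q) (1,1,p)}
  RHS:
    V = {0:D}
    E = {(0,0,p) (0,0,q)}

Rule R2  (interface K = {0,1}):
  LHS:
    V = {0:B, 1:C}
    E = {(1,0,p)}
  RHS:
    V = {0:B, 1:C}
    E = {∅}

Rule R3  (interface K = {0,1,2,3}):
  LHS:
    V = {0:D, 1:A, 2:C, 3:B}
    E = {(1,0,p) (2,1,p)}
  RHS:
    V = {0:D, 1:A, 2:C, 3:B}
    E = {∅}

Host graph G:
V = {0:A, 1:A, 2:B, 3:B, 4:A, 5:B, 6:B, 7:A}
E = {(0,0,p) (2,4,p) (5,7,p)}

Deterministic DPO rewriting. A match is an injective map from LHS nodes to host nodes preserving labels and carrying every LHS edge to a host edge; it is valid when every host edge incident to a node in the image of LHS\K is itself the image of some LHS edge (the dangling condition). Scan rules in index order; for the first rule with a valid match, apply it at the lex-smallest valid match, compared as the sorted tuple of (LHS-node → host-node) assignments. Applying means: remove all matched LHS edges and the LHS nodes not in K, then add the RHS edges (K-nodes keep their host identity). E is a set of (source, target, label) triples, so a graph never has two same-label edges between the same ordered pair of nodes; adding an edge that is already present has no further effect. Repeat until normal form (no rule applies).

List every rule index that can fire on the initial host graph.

Answer: [R0]

Rewrite trace:
R0: 12 valid matches — {0↦0, 1↦2, 2↦3, 3↦4}, {0↦0, 1↦2, 2↦6, 3↦4}, {0↦0, 1↦5, 2↦3, 3↦7} (+9 more)
R1: no valid match — LHS pattern not found
R2: no valid match — LHS pattern not found
R3: no valid match — LHS pattern not found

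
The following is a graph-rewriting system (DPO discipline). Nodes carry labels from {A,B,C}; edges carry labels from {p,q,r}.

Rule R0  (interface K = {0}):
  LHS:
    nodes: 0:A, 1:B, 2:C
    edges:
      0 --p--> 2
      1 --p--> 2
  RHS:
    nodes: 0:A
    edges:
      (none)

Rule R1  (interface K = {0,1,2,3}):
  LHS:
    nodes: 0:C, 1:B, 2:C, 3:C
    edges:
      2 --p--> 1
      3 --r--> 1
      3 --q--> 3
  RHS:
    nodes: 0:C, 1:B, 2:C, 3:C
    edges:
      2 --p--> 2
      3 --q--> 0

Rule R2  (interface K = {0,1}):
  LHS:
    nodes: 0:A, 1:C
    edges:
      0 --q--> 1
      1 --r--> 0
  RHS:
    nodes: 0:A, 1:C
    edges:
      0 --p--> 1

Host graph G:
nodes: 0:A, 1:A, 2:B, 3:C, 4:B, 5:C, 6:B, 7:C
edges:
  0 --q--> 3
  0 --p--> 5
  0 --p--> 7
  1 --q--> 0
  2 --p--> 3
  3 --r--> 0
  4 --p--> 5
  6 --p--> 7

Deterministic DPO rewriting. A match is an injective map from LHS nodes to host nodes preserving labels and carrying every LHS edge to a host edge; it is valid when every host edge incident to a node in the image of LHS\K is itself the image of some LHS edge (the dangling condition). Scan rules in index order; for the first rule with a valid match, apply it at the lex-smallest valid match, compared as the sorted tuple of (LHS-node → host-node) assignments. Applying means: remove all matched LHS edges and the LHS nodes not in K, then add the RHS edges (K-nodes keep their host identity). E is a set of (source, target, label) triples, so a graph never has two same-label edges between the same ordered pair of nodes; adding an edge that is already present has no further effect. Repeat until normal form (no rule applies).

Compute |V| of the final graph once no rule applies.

start.  V:8 E:8  edges: 0-q->3 0-p->5 0-p->7 1-q->0 2-p->3 3-r->0 4-p->5 6-p->7
1. fire R0 via {0↦0, 1↦4, 2↦5}  →  V:6 E:6  edges: 0-q->3 0-p->7 1-q->0 2-p->3 3-r->0 6-p->7
2. fire R0 via {0↦0, 1↦6, 2↦7}  →  V:4 E:4  edges: 0-q->3 1-q->0 2-p->3 3-r->0
3. fire R2 via {0↦0, 1↦3}  →  V:4 E:3  edges: 0-p->3 1-q->0 2-p->3
4. fire R0 via {0↦0, 1↦2, 2↦3}  →  V:2 E:1  edges: 1-q->0
normal form: no rule applies after step 4
NF nodes: {0:A, 1:A}

Answer: 2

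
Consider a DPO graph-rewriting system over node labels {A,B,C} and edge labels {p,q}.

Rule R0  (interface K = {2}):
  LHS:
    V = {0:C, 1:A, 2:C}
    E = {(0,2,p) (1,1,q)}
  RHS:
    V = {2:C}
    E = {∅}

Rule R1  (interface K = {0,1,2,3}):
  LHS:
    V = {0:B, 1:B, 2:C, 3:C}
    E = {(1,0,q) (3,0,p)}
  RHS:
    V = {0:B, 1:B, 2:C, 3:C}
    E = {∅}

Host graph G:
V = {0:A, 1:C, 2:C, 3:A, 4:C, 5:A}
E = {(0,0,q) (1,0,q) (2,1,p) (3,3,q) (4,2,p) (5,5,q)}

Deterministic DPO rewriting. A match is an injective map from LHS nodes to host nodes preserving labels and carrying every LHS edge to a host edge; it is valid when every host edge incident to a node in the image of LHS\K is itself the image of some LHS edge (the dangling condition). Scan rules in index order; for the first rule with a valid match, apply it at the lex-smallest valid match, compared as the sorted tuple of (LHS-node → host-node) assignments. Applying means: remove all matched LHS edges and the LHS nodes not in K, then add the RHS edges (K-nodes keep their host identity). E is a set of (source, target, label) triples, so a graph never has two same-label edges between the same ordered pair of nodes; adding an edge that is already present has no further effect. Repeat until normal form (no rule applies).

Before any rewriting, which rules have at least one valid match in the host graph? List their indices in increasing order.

R0: 2 valid matches — {0↦4, 1↦3, 2↦2}, {0↦4, 1↦5, 2↦2}
R1: no valid match — LHS pattern not found

Answer: [R0]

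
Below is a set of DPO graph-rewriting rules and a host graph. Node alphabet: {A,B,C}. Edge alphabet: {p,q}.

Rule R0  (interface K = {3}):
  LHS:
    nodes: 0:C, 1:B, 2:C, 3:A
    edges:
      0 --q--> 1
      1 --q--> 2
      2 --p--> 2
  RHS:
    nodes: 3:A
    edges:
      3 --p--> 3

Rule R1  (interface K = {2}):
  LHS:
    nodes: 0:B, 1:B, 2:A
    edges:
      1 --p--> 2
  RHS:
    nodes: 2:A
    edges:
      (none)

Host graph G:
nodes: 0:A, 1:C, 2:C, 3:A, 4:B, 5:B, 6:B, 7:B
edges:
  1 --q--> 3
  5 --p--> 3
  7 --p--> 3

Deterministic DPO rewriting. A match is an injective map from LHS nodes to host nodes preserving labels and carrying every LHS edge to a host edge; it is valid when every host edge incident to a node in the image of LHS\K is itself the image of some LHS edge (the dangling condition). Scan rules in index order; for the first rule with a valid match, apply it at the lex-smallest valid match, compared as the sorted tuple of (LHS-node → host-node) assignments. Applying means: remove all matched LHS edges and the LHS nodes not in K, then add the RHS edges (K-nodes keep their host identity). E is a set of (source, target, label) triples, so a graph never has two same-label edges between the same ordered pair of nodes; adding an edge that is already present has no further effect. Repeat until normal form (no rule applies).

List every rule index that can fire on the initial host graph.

Answer: [R1]

Rewrite trace:
R0: no valid match — LHS pattern not found
R1: 4 valid matches — {0↦4, 1↦5, 2↦3}, {0↦4, 1↦7, 2↦3}, {0↦6, 1↦5, 2↦3} (+1 more)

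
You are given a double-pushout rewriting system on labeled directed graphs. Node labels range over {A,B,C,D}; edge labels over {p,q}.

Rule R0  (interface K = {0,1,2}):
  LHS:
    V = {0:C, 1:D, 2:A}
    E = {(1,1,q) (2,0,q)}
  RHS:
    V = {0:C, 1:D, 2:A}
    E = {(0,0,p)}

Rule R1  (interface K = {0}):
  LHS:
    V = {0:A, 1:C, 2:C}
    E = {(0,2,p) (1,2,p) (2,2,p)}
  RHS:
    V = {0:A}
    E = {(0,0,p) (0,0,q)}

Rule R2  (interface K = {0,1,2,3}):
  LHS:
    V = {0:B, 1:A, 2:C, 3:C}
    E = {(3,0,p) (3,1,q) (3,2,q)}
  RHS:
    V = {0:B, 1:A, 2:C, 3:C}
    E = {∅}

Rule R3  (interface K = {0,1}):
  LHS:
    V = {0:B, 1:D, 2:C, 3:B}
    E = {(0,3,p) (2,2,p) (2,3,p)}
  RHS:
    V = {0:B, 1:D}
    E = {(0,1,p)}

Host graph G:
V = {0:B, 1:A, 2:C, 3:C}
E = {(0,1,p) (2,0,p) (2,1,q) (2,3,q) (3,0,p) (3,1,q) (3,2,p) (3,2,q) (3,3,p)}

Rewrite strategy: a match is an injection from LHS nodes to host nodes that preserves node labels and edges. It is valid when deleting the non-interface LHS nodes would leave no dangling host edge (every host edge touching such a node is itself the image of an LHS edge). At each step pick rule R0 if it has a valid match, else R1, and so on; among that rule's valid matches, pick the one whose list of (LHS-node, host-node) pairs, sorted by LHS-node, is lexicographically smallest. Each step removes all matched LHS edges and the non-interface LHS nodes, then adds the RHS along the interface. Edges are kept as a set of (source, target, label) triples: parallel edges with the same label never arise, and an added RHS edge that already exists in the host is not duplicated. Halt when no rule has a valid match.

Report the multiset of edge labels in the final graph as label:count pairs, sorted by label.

start.  V:4 E:9  edges: 0-p->1 2-p->0 2-q->1 2-q->3 3-p->0 3-q->1 3-p->2 3-q->2 3-p->3
1. fire R2 via {0↦0, 1↦1, 2↦2, 3↦3}  →  V:4 E:6  edges: 0-p->1 2-p->0 2-q->1 2-q->3 3-p->2 3-p->3
2. fire R2 via {0↦0, 1↦1, 2↦3, 3↦2}  →  V:4 E:3  edges: 0-p->1 3-p->2 3-p->3
halt: no rule applies after step 2
NF edges: [(0, 1, 'p'), (3, 2, 'p'), (3, 3, 'p')]

Answer: p:3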